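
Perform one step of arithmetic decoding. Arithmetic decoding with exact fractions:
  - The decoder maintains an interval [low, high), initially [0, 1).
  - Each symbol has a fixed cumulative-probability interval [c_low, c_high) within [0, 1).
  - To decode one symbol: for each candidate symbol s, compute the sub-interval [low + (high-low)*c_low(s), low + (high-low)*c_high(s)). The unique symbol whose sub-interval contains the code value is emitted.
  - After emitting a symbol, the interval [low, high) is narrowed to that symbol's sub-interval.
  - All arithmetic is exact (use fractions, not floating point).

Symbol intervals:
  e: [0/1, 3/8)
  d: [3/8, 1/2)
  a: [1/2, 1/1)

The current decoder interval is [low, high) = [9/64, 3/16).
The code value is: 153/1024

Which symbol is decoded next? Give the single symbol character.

Answer: e

Derivation:
Interval width = high − low = 3/16 − 9/64 = 3/64
Scaled code = (code − low) / width = (153/1024 − 9/64) / 3/64 = 3/16
  e: [0/1, 3/8) ← scaled code falls here ✓
  d: [3/8, 1/2) 
  a: [1/2, 1/1) 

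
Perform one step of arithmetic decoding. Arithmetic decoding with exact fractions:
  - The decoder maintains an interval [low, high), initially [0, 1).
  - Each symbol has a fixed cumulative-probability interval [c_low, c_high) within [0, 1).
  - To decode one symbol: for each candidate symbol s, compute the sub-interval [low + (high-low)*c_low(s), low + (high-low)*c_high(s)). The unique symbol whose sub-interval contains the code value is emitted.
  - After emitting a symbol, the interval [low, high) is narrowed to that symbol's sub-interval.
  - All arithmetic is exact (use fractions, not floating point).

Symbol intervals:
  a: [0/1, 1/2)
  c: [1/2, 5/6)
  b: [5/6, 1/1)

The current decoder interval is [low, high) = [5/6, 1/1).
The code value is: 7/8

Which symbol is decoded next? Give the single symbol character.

Interval width = high − low = 1/1 − 5/6 = 1/6
Scaled code = (code − low) / width = (7/8 − 5/6) / 1/6 = 1/4
  a: [0/1, 1/2) ← scaled code falls here ✓
  c: [1/2, 5/6) 
  b: [5/6, 1/1) 

Answer: a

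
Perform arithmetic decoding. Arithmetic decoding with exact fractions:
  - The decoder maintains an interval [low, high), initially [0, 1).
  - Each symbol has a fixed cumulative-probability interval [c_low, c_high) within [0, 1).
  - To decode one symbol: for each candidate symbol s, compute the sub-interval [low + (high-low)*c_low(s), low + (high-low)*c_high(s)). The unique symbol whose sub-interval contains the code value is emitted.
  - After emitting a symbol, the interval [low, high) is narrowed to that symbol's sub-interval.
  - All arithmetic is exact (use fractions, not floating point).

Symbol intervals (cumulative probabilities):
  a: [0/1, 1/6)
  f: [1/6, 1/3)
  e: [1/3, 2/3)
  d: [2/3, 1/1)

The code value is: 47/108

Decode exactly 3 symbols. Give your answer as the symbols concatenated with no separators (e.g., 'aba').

Answer: efd

Derivation:
Step 1: interval [0/1, 1/1), width = 1/1 - 0/1 = 1/1
  'a': [0/1 + 1/1*0/1, 0/1 + 1/1*1/6) = [0/1, 1/6)
  'f': [0/1 + 1/1*1/6, 0/1 + 1/1*1/3) = [1/6, 1/3)
  'e': [0/1 + 1/1*1/3, 0/1 + 1/1*2/3) = [1/3, 2/3) <- contains code 47/108
  'd': [0/1 + 1/1*2/3, 0/1 + 1/1*1/1) = [2/3, 1/1)
  emit 'e', narrow to [1/3, 2/3)
Step 2: interval [1/3, 2/3), width = 2/3 - 1/3 = 1/3
  'a': [1/3 + 1/3*0/1, 1/3 + 1/3*1/6) = [1/3, 7/18)
  'f': [1/3 + 1/3*1/6, 1/3 + 1/3*1/3) = [7/18, 4/9) <- contains code 47/108
  'e': [1/3 + 1/3*1/3, 1/3 + 1/3*2/3) = [4/9, 5/9)
  'd': [1/3 + 1/3*2/3, 1/3 + 1/3*1/1) = [5/9, 2/3)
  emit 'f', narrow to [7/18, 4/9)
Step 3: interval [7/18, 4/9), width = 4/9 - 7/18 = 1/18
  'a': [7/18 + 1/18*0/1, 7/18 + 1/18*1/6) = [7/18, 43/108)
  'f': [7/18 + 1/18*1/6, 7/18 + 1/18*1/3) = [43/108, 11/27)
  'e': [7/18 + 1/18*1/3, 7/18 + 1/18*2/3) = [11/27, 23/54)
  'd': [7/18 + 1/18*2/3, 7/18 + 1/18*1/1) = [23/54, 4/9) <- contains code 47/108
  emit 'd', narrow to [23/54, 4/9)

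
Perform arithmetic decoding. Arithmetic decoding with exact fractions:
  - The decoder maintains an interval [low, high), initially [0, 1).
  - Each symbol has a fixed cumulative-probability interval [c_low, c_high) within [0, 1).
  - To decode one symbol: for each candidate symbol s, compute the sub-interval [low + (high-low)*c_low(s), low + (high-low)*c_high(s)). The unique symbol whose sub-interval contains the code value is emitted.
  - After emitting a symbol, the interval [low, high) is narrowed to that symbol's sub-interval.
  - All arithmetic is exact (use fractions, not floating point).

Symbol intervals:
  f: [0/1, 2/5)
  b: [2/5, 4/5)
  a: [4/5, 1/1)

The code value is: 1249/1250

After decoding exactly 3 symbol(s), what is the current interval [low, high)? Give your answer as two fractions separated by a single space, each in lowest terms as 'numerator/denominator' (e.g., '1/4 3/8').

Step 1: interval [0/1, 1/1), width = 1/1 - 0/1 = 1/1
  'f': [0/1 + 1/1*0/1, 0/1 + 1/1*2/5) = [0/1, 2/5)
  'b': [0/1 + 1/1*2/5, 0/1 + 1/1*4/5) = [2/5, 4/5)
  'a': [0/1 + 1/1*4/5, 0/1 + 1/1*1/1) = [4/5, 1/1) <- contains code 1249/1250
  emit 'a', narrow to [4/5, 1/1)
Step 2: interval [4/5, 1/1), width = 1/1 - 4/5 = 1/5
  'f': [4/5 + 1/5*0/1, 4/5 + 1/5*2/5) = [4/5, 22/25)
  'b': [4/5 + 1/5*2/5, 4/5 + 1/5*4/5) = [22/25, 24/25)
  'a': [4/5 + 1/5*4/5, 4/5 + 1/5*1/1) = [24/25, 1/1) <- contains code 1249/1250
  emit 'a', narrow to [24/25, 1/1)
Step 3: interval [24/25, 1/1), width = 1/1 - 24/25 = 1/25
  'f': [24/25 + 1/25*0/1, 24/25 + 1/25*2/5) = [24/25, 122/125)
  'b': [24/25 + 1/25*2/5, 24/25 + 1/25*4/5) = [122/125, 124/125)
  'a': [24/25 + 1/25*4/5, 24/25 + 1/25*1/1) = [124/125, 1/1) <- contains code 1249/1250
  emit 'a', narrow to [124/125, 1/1)

Answer: 124/125 1/1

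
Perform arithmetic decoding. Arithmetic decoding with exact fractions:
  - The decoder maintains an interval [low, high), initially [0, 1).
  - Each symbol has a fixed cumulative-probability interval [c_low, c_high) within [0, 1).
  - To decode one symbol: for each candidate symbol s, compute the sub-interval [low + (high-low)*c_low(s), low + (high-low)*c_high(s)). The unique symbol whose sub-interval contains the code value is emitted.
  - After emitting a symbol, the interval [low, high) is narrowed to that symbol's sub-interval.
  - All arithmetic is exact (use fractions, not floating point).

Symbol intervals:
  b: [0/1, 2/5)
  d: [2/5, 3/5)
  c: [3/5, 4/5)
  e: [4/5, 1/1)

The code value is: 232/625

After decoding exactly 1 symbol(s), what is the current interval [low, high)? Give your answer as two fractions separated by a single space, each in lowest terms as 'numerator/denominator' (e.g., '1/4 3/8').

Answer: 0/1 2/5

Derivation:
Step 1: interval [0/1, 1/1), width = 1/1 - 0/1 = 1/1
  'b': [0/1 + 1/1*0/1, 0/1 + 1/1*2/5) = [0/1, 2/5) <- contains code 232/625
  'd': [0/1 + 1/1*2/5, 0/1 + 1/1*3/5) = [2/5, 3/5)
  'c': [0/1 + 1/1*3/5, 0/1 + 1/1*4/5) = [3/5, 4/5)
  'e': [0/1 + 1/1*4/5, 0/1 + 1/1*1/1) = [4/5, 1/1)
  emit 'b', narrow to [0/1, 2/5)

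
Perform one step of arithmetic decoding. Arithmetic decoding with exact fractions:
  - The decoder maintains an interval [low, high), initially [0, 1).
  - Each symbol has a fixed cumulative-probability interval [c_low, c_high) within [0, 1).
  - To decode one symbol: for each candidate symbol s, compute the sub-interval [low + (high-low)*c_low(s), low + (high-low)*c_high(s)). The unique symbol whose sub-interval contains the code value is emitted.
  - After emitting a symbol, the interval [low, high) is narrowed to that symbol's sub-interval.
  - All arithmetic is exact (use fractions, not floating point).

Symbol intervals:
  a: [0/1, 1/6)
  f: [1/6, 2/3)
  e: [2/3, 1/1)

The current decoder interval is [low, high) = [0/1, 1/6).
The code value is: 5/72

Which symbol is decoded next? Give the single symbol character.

Interval width = high − low = 1/6 − 0/1 = 1/6
Scaled code = (code − low) / width = (5/72 − 0/1) / 1/6 = 5/12
  a: [0/1, 1/6) 
  f: [1/6, 2/3) ← scaled code falls here ✓
  e: [2/3, 1/1) 

Answer: f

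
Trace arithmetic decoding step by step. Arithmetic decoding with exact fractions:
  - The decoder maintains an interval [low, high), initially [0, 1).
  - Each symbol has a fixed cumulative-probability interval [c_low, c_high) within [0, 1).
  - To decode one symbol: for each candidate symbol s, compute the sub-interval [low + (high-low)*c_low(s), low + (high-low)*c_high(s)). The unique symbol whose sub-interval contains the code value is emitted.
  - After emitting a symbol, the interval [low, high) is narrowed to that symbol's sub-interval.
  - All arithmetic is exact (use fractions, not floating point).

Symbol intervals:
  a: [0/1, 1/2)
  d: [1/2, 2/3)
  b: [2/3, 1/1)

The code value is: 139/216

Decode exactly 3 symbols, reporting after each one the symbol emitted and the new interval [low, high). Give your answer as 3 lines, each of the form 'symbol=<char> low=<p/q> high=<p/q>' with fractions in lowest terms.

Answer: symbol=d low=1/2 high=2/3
symbol=b low=11/18 high=2/3
symbol=d low=23/36 high=35/54

Derivation:
Step 1: interval [0/1, 1/1), width = 1/1 - 0/1 = 1/1
  'a': [0/1 + 1/1*0/1, 0/1 + 1/1*1/2) = [0/1, 1/2)
  'd': [0/1 + 1/1*1/2, 0/1 + 1/1*2/3) = [1/2, 2/3) <- contains code 139/216
  'b': [0/1 + 1/1*2/3, 0/1 + 1/1*1/1) = [2/3, 1/1)
  emit 'd', narrow to [1/2, 2/3)
Step 2: interval [1/2, 2/3), width = 2/3 - 1/2 = 1/6
  'a': [1/2 + 1/6*0/1, 1/2 + 1/6*1/2) = [1/2, 7/12)
  'd': [1/2 + 1/6*1/2, 1/2 + 1/6*2/3) = [7/12, 11/18)
  'b': [1/2 + 1/6*2/3, 1/2 + 1/6*1/1) = [11/18, 2/3) <- contains code 139/216
  emit 'b', narrow to [11/18, 2/3)
Step 3: interval [11/18, 2/3), width = 2/3 - 11/18 = 1/18
  'a': [11/18 + 1/18*0/1, 11/18 + 1/18*1/2) = [11/18, 23/36)
  'd': [11/18 + 1/18*1/2, 11/18 + 1/18*2/3) = [23/36, 35/54) <- contains code 139/216
  'b': [11/18 + 1/18*2/3, 11/18 + 1/18*1/1) = [35/54, 2/3)
  emit 'd', narrow to [23/36, 35/54)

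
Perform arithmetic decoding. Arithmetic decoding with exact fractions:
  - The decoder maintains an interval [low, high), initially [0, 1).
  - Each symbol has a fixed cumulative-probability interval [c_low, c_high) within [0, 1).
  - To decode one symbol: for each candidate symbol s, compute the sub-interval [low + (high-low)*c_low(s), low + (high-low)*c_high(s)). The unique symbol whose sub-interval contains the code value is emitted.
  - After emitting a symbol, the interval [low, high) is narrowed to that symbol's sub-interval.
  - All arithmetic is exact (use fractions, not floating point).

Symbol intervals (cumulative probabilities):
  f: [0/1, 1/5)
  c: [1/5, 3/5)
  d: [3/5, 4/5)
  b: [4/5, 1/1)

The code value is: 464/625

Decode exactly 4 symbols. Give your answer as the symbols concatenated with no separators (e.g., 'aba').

Step 1: interval [0/1, 1/1), width = 1/1 - 0/1 = 1/1
  'f': [0/1 + 1/1*0/1, 0/1 + 1/1*1/5) = [0/1, 1/5)
  'c': [0/1 + 1/1*1/5, 0/1 + 1/1*3/5) = [1/5, 3/5)
  'd': [0/1 + 1/1*3/5, 0/1 + 1/1*4/5) = [3/5, 4/5) <- contains code 464/625
  'b': [0/1 + 1/1*4/5, 0/1 + 1/1*1/1) = [4/5, 1/1)
  emit 'd', narrow to [3/5, 4/5)
Step 2: interval [3/5, 4/5), width = 4/5 - 3/5 = 1/5
  'f': [3/5 + 1/5*0/1, 3/5 + 1/5*1/5) = [3/5, 16/25)
  'c': [3/5 + 1/5*1/5, 3/5 + 1/5*3/5) = [16/25, 18/25)
  'd': [3/5 + 1/5*3/5, 3/5 + 1/5*4/5) = [18/25, 19/25) <- contains code 464/625
  'b': [3/5 + 1/5*4/5, 3/5 + 1/5*1/1) = [19/25, 4/5)
  emit 'd', narrow to [18/25, 19/25)
Step 3: interval [18/25, 19/25), width = 19/25 - 18/25 = 1/25
  'f': [18/25 + 1/25*0/1, 18/25 + 1/25*1/5) = [18/25, 91/125)
  'c': [18/25 + 1/25*1/5, 18/25 + 1/25*3/5) = [91/125, 93/125) <- contains code 464/625
  'd': [18/25 + 1/25*3/5, 18/25 + 1/25*4/5) = [93/125, 94/125)
  'b': [18/25 + 1/25*4/5, 18/25 + 1/25*1/1) = [94/125, 19/25)
  emit 'c', narrow to [91/125, 93/125)
Step 4: interval [91/125, 93/125), width = 93/125 - 91/125 = 2/125
  'f': [91/125 + 2/125*0/1, 91/125 + 2/125*1/5) = [91/125, 457/625)
  'c': [91/125 + 2/125*1/5, 91/125 + 2/125*3/5) = [457/625, 461/625)
  'd': [91/125 + 2/125*3/5, 91/125 + 2/125*4/5) = [461/625, 463/625)
  'b': [91/125 + 2/125*4/5, 91/125 + 2/125*1/1) = [463/625, 93/125) <- contains code 464/625
  emit 'b', narrow to [463/625, 93/125)

Answer: ddcb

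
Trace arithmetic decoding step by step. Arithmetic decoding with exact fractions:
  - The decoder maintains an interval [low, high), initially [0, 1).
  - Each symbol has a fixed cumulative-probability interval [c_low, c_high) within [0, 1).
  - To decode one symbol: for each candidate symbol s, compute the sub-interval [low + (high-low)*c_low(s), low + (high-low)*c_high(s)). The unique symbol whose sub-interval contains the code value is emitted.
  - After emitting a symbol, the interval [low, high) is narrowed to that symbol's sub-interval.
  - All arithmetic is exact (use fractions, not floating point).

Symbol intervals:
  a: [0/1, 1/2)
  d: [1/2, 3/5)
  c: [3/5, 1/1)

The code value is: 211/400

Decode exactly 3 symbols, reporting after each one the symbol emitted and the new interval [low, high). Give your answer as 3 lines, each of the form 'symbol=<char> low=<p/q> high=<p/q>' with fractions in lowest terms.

Answer: symbol=d low=1/2 high=3/5
symbol=a low=1/2 high=11/20
symbol=d low=21/40 high=53/100

Derivation:
Step 1: interval [0/1, 1/1), width = 1/1 - 0/1 = 1/1
  'a': [0/1 + 1/1*0/1, 0/1 + 1/1*1/2) = [0/1, 1/2)
  'd': [0/1 + 1/1*1/2, 0/1 + 1/1*3/5) = [1/2, 3/5) <- contains code 211/400
  'c': [0/1 + 1/1*3/5, 0/1 + 1/1*1/1) = [3/5, 1/1)
  emit 'd', narrow to [1/2, 3/5)
Step 2: interval [1/2, 3/5), width = 3/5 - 1/2 = 1/10
  'a': [1/2 + 1/10*0/1, 1/2 + 1/10*1/2) = [1/2, 11/20) <- contains code 211/400
  'd': [1/2 + 1/10*1/2, 1/2 + 1/10*3/5) = [11/20, 14/25)
  'c': [1/2 + 1/10*3/5, 1/2 + 1/10*1/1) = [14/25, 3/5)
  emit 'a', narrow to [1/2, 11/20)
Step 3: interval [1/2, 11/20), width = 11/20 - 1/2 = 1/20
  'a': [1/2 + 1/20*0/1, 1/2 + 1/20*1/2) = [1/2, 21/40)
  'd': [1/2 + 1/20*1/2, 1/2 + 1/20*3/5) = [21/40, 53/100) <- contains code 211/400
  'c': [1/2 + 1/20*3/5, 1/2 + 1/20*1/1) = [53/100, 11/20)
  emit 'd', narrow to [21/40, 53/100)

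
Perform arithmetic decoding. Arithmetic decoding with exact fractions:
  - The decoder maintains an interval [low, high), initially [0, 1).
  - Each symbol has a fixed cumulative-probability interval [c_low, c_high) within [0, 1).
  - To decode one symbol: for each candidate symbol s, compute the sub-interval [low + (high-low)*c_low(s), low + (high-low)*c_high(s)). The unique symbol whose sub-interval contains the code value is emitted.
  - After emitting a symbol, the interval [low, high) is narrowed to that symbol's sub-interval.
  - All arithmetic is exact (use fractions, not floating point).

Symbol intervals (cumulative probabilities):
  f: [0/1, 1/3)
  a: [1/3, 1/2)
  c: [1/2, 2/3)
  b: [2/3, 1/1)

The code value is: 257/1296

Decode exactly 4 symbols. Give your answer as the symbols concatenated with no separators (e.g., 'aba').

Step 1: interval [0/1, 1/1), width = 1/1 - 0/1 = 1/1
  'f': [0/1 + 1/1*0/1, 0/1 + 1/1*1/3) = [0/1, 1/3) <- contains code 257/1296
  'a': [0/1 + 1/1*1/3, 0/1 + 1/1*1/2) = [1/3, 1/2)
  'c': [0/1 + 1/1*1/2, 0/1 + 1/1*2/3) = [1/2, 2/3)
  'b': [0/1 + 1/1*2/3, 0/1 + 1/1*1/1) = [2/3, 1/1)
  emit 'f', narrow to [0/1, 1/3)
Step 2: interval [0/1, 1/3), width = 1/3 - 0/1 = 1/3
  'f': [0/1 + 1/3*0/1, 0/1 + 1/3*1/3) = [0/1, 1/9)
  'a': [0/1 + 1/3*1/3, 0/1 + 1/3*1/2) = [1/9, 1/6)
  'c': [0/1 + 1/3*1/2, 0/1 + 1/3*2/3) = [1/6, 2/9) <- contains code 257/1296
  'b': [0/1 + 1/3*2/3, 0/1 + 1/3*1/1) = [2/9, 1/3)
  emit 'c', narrow to [1/6, 2/9)
Step 3: interval [1/6, 2/9), width = 2/9 - 1/6 = 1/18
  'f': [1/6 + 1/18*0/1, 1/6 + 1/18*1/3) = [1/6, 5/27)
  'a': [1/6 + 1/18*1/3, 1/6 + 1/18*1/2) = [5/27, 7/36)
  'c': [1/6 + 1/18*1/2, 1/6 + 1/18*2/3) = [7/36, 11/54) <- contains code 257/1296
  'b': [1/6 + 1/18*2/3, 1/6 + 1/18*1/1) = [11/54, 2/9)
  emit 'c', narrow to [7/36, 11/54)
Step 4: interval [7/36, 11/54), width = 11/54 - 7/36 = 1/108
  'f': [7/36 + 1/108*0/1, 7/36 + 1/108*1/3) = [7/36, 16/81)
  'a': [7/36 + 1/108*1/3, 7/36 + 1/108*1/2) = [16/81, 43/216) <- contains code 257/1296
  'c': [7/36 + 1/108*1/2, 7/36 + 1/108*2/3) = [43/216, 65/324)
  'b': [7/36 + 1/108*2/3, 7/36 + 1/108*1/1) = [65/324, 11/54)
  emit 'a', narrow to [16/81, 43/216)

Answer: fcca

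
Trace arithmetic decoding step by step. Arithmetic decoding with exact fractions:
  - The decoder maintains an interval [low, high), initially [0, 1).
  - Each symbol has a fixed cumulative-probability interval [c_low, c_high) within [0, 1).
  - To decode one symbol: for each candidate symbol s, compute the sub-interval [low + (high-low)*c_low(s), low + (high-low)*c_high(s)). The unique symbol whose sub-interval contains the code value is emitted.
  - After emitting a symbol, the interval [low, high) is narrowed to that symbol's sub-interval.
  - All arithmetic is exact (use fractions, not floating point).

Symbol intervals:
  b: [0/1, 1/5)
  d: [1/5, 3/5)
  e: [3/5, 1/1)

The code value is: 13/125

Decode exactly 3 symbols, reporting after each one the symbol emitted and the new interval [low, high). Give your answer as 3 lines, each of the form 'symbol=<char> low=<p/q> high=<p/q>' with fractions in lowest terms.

Answer: symbol=b low=0/1 high=1/5
symbol=d low=1/25 high=3/25
symbol=e low=11/125 high=3/25

Derivation:
Step 1: interval [0/1, 1/1), width = 1/1 - 0/1 = 1/1
  'b': [0/1 + 1/1*0/1, 0/1 + 1/1*1/5) = [0/1, 1/5) <- contains code 13/125
  'd': [0/1 + 1/1*1/5, 0/1 + 1/1*3/5) = [1/5, 3/5)
  'e': [0/1 + 1/1*3/5, 0/1 + 1/1*1/1) = [3/5, 1/1)
  emit 'b', narrow to [0/1, 1/5)
Step 2: interval [0/1, 1/5), width = 1/5 - 0/1 = 1/5
  'b': [0/1 + 1/5*0/1, 0/1 + 1/5*1/5) = [0/1, 1/25)
  'd': [0/1 + 1/5*1/5, 0/1 + 1/5*3/5) = [1/25, 3/25) <- contains code 13/125
  'e': [0/1 + 1/5*3/5, 0/1 + 1/5*1/1) = [3/25, 1/5)
  emit 'd', narrow to [1/25, 3/25)
Step 3: interval [1/25, 3/25), width = 3/25 - 1/25 = 2/25
  'b': [1/25 + 2/25*0/1, 1/25 + 2/25*1/5) = [1/25, 7/125)
  'd': [1/25 + 2/25*1/5, 1/25 + 2/25*3/5) = [7/125, 11/125)
  'e': [1/25 + 2/25*3/5, 1/25 + 2/25*1/1) = [11/125, 3/25) <- contains code 13/125
  emit 'e', narrow to [11/125, 3/25)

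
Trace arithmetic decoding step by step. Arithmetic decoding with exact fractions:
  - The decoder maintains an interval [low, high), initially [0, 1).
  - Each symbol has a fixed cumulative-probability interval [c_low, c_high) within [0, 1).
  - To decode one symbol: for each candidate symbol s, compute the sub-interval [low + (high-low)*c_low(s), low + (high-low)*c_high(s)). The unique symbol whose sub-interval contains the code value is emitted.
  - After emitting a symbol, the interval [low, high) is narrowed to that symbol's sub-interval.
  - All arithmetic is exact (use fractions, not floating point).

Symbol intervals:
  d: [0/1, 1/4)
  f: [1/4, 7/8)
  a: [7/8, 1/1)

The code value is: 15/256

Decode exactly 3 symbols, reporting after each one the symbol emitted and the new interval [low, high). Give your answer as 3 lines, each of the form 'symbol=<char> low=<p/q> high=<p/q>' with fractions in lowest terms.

Answer: symbol=d low=0/1 high=1/4
symbol=d low=0/1 high=1/16
symbol=a low=7/128 high=1/16

Derivation:
Step 1: interval [0/1, 1/1), width = 1/1 - 0/1 = 1/1
  'd': [0/1 + 1/1*0/1, 0/1 + 1/1*1/4) = [0/1, 1/4) <- contains code 15/256
  'f': [0/1 + 1/1*1/4, 0/1 + 1/1*7/8) = [1/4, 7/8)
  'a': [0/1 + 1/1*7/8, 0/1 + 1/1*1/1) = [7/8, 1/1)
  emit 'd', narrow to [0/1, 1/4)
Step 2: interval [0/1, 1/4), width = 1/4 - 0/1 = 1/4
  'd': [0/1 + 1/4*0/1, 0/1 + 1/4*1/4) = [0/1, 1/16) <- contains code 15/256
  'f': [0/1 + 1/4*1/4, 0/1 + 1/4*7/8) = [1/16, 7/32)
  'a': [0/1 + 1/4*7/8, 0/1 + 1/4*1/1) = [7/32, 1/4)
  emit 'd', narrow to [0/1, 1/16)
Step 3: interval [0/1, 1/16), width = 1/16 - 0/1 = 1/16
  'd': [0/1 + 1/16*0/1, 0/1 + 1/16*1/4) = [0/1, 1/64)
  'f': [0/1 + 1/16*1/4, 0/1 + 1/16*7/8) = [1/64, 7/128)
  'a': [0/1 + 1/16*7/8, 0/1 + 1/16*1/1) = [7/128, 1/16) <- contains code 15/256
  emit 'a', narrow to [7/128, 1/16)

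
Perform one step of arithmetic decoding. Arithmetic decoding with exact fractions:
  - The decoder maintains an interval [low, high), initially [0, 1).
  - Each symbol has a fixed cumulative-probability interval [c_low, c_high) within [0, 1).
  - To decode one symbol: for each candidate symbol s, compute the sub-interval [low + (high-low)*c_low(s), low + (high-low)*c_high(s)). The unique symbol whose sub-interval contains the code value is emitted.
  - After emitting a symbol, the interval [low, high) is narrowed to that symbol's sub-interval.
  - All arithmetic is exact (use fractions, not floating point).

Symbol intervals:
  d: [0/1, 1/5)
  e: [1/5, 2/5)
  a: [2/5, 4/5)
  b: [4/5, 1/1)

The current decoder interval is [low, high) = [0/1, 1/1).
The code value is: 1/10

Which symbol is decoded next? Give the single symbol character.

Interval width = high − low = 1/1 − 0/1 = 1/1
Scaled code = (code − low) / width = (1/10 − 0/1) / 1/1 = 1/10
  d: [0/1, 1/5) ← scaled code falls here ✓
  e: [1/5, 2/5) 
  a: [2/5, 4/5) 
  b: [4/5, 1/1) 

Answer: d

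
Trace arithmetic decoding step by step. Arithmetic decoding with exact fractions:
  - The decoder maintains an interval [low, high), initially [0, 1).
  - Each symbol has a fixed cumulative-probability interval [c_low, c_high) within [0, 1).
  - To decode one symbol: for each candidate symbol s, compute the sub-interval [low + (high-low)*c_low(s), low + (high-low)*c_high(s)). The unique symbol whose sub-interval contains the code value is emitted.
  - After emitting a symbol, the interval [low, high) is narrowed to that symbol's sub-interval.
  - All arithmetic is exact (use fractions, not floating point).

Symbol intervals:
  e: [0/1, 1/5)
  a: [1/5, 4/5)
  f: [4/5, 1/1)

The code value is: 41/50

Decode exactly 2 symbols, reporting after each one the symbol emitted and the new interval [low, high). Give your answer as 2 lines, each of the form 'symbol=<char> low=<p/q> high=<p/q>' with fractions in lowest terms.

Step 1: interval [0/1, 1/1), width = 1/1 - 0/1 = 1/1
  'e': [0/1 + 1/1*0/1, 0/1 + 1/1*1/5) = [0/1, 1/5)
  'a': [0/1 + 1/1*1/5, 0/1 + 1/1*4/5) = [1/5, 4/5)
  'f': [0/1 + 1/1*4/5, 0/1 + 1/1*1/1) = [4/5, 1/1) <- contains code 41/50
  emit 'f', narrow to [4/5, 1/1)
Step 2: interval [4/5, 1/1), width = 1/1 - 4/5 = 1/5
  'e': [4/5 + 1/5*0/1, 4/5 + 1/5*1/5) = [4/5, 21/25) <- contains code 41/50
  'a': [4/5 + 1/5*1/5, 4/5 + 1/5*4/5) = [21/25, 24/25)
  'f': [4/5 + 1/5*4/5, 4/5 + 1/5*1/1) = [24/25, 1/1)
  emit 'e', narrow to [4/5, 21/25)

Answer: symbol=f low=4/5 high=1/1
symbol=e low=4/5 high=21/25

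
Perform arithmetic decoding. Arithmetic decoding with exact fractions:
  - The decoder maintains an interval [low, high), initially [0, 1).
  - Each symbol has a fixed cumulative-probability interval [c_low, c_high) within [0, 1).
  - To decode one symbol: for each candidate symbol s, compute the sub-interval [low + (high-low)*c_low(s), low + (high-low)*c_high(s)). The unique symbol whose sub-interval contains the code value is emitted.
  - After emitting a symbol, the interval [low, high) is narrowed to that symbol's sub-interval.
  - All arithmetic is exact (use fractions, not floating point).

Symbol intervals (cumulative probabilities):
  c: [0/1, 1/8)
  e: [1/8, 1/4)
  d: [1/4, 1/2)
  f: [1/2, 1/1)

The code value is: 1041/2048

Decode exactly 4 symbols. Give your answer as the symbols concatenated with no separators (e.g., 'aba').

Answer: fcec

Derivation:
Step 1: interval [0/1, 1/1), width = 1/1 - 0/1 = 1/1
  'c': [0/1 + 1/1*0/1, 0/1 + 1/1*1/8) = [0/1, 1/8)
  'e': [0/1 + 1/1*1/8, 0/1 + 1/1*1/4) = [1/8, 1/4)
  'd': [0/1 + 1/1*1/4, 0/1 + 1/1*1/2) = [1/4, 1/2)
  'f': [0/1 + 1/1*1/2, 0/1 + 1/1*1/1) = [1/2, 1/1) <- contains code 1041/2048
  emit 'f', narrow to [1/2, 1/1)
Step 2: interval [1/2, 1/1), width = 1/1 - 1/2 = 1/2
  'c': [1/2 + 1/2*0/1, 1/2 + 1/2*1/8) = [1/2, 9/16) <- contains code 1041/2048
  'e': [1/2 + 1/2*1/8, 1/2 + 1/2*1/4) = [9/16, 5/8)
  'd': [1/2 + 1/2*1/4, 1/2 + 1/2*1/2) = [5/8, 3/4)
  'f': [1/2 + 1/2*1/2, 1/2 + 1/2*1/1) = [3/4, 1/1)
  emit 'c', narrow to [1/2, 9/16)
Step 3: interval [1/2, 9/16), width = 9/16 - 1/2 = 1/16
  'c': [1/2 + 1/16*0/1, 1/2 + 1/16*1/8) = [1/2, 65/128)
  'e': [1/2 + 1/16*1/8, 1/2 + 1/16*1/4) = [65/128, 33/64) <- contains code 1041/2048
  'd': [1/2 + 1/16*1/4, 1/2 + 1/16*1/2) = [33/64, 17/32)
  'f': [1/2 + 1/16*1/2, 1/2 + 1/16*1/1) = [17/32, 9/16)
  emit 'e', narrow to [65/128, 33/64)
Step 4: interval [65/128, 33/64), width = 33/64 - 65/128 = 1/128
  'c': [65/128 + 1/128*0/1, 65/128 + 1/128*1/8) = [65/128, 521/1024) <- contains code 1041/2048
  'e': [65/128 + 1/128*1/8, 65/128 + 1/128*1/4) = [521/1024, 261/512)
  'd': [65/128 + 1/128*1/4, 65/128 + 1/128*1/2) = [261/512, 131/256)
  'f': [65/128 + 1/128*1/2, 65/128 + 1/128*1/1) = [131/256, 33/64)
  emit 'c', narrow to [65/128, 521/1024)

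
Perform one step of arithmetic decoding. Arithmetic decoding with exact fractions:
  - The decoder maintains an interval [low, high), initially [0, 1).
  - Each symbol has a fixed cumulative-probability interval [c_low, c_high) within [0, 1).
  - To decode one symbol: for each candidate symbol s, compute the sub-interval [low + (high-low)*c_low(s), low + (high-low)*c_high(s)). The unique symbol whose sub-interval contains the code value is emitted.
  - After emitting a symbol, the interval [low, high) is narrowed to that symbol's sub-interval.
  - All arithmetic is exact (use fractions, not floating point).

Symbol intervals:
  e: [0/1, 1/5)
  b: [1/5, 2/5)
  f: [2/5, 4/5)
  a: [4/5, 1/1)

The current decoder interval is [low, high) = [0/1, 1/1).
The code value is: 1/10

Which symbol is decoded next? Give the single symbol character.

Interval width = high − low = 1/1 − 0/1 = 1/1
Scaled code = (code − low) / width = (1/10 − 0/1) / 1/1 = 1/10
  e: [0/1, 1/5) ← scaled code falls here ✓
  b: [1/5, 2/5) 
  f: [2/5, 4/5) 
  a: [4/5, 1/1) 

Answer: e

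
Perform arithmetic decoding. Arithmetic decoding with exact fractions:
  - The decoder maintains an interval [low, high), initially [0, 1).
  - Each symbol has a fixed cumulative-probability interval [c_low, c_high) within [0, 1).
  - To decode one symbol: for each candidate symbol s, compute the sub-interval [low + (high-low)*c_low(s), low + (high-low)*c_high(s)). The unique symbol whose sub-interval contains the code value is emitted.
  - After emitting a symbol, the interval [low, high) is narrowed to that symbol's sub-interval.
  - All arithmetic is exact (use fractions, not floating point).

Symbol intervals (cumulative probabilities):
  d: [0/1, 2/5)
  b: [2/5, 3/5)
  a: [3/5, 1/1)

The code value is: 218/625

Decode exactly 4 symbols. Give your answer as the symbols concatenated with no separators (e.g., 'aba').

Step 1: interval [0/1, 1/1), width = 1/1 - 0/1 = 1/1
  'd': [0/1 + 1/1*0/1, 0/1 + 1/1*2/5) = [0/1, 2/5) <- contains code 218/625
  'b': [0/1 + 1/1*2/5, 0/1 + 1/1*3/5) = [2/5, 3/5)
  'a': [0/1 + 1/1*3/5, 0/1 + 1/1*1/1) = [3/5, 1/1)
  emit 'd', narrow to [0/1, 2/5)
Step 2: interval [0/1, 2/5), width = 2/5 - 0/1 = 2/5
  'd': [0/1 + 2/5*0/1, 0/1 + 2/5*2/5) = [0/1, 4/25)
  'b': [0/1 + 2/5*2/5, 0/1 + 2/5*3/5) = [4/25, 6/25)
  'a': [0/1 + 2/5*3/5, 0/1 + 2/5*1/1) = [6/25, 2/5) <- contains code 218/625
  emit 'a', narrow to [6/25, 2/5)
Step 3: interval [6/25, 2/5), width = 2/5 - 6/25 = 4/25
  'd': [6/25 + 4/25*0/1, 6/25 + 4/25*2/5) = [6/25, 38/125)
  'b': [6/25 + 4/25*2/5, 6/25 + 4/25*3/5) = [38/125, 42/125)
  'a': [6/25 + 4/25*3/5, 6/25 + 4/25*1/1) = [42/125, 2/5) <- contains code 218/625
  emit 'a', narrow to [42/125, 2/5)
Step 4: interval [42/125, 2/5), width = 2/5 - 42/125 = 8/125
  'd': [42/125 + 8/125*0/1, 42/125 + 8/125*2/5) = [42/125, 226/625) <- contains code 218/625
  'b': [42/125 + 8/125*2/5, 42/125 + 8/125*3/5) = [226/625, 234/625)
  'a': [42/125 + 8/125*3/5, 42/125 + 8/125*1/1) = [234/625, 2/5)
  emit 'd', narrow to [42/125, 226/625)

Answer: daad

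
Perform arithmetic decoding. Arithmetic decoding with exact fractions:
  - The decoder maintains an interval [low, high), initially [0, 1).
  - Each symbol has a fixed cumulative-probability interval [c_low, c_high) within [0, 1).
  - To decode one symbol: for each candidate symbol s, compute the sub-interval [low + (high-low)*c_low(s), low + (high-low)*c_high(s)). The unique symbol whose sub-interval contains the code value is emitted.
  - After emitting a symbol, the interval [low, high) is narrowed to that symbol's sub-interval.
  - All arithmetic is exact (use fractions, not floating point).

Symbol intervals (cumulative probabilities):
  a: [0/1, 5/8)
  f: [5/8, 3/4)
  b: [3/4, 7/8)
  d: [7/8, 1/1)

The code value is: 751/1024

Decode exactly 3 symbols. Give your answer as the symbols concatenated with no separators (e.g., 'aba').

Answer: fbd

Derivation:
Step 1: interval [0/1, 1/1), width = 1/1 - 0/1 = 1/1
  'a': [0/1 + 1/1*0/1, 0/1 + 1/1*5/8) = [0/1, 5/8)
  'f': [0/1 + 1/1*5/8, 0/1 + 1/1*3/4) = [5/8, 3/4) <- contains code 751/1024
  'b': [0/1 + 1/1*3/4, 0/1 + 1/1*7/8) = [3/4, 7/8)
  'd': [0/1 + 1/1*7/8, 0/1 + 1/1*1/1) = [7/8, 1/1)
  emit 'f', narrow to [5/8, 3/4)
Step 2: interval [5/8, 3/4), width = 3/4 - 5/8 = 1/8
  'a': [5/8 + 1/8*0/1, 5/8 + 1/8*5/8) = [5/8, 45/64)
  'f': [5/8 + 1/8*5/8, 5/8 + 1/8*3/4) = [45/64, 23/32)
  'b': [5/8 + 1/8*3/4, 5/8 + 1/8*7/8) = [23/32, 47/64) <- contains code 751/1024
  'd': [5/8 + 1/8*7/8, 5/8 + 1/8*1/1) = [47/64, 3/4)
  emit 'b', narrow to [23/32, 47/64)
Step 3: interval [23/32, 47/64), width = 47/64 - 23/32 = 1/64
  'a': [23/32 + 1/64*0/1, 23/32 + 1/64*5/8) = [23/32, 373/512)
  'f': [23/32 + 1/64*5/8, 23/32 + 1/64*3/4) = [373/512, 187/256)
  'b': [23/32 + 1/64*3/4, 23/32 + 1/64*7/8) = [187/256, 375/512)
  'd': [23/32 + 1/64*7/8, 23/32 + 1/64*1/1) = [375/512, 47/64) <- contains code 751/1024
  emit 'd', narrow to [375/512, 47/64)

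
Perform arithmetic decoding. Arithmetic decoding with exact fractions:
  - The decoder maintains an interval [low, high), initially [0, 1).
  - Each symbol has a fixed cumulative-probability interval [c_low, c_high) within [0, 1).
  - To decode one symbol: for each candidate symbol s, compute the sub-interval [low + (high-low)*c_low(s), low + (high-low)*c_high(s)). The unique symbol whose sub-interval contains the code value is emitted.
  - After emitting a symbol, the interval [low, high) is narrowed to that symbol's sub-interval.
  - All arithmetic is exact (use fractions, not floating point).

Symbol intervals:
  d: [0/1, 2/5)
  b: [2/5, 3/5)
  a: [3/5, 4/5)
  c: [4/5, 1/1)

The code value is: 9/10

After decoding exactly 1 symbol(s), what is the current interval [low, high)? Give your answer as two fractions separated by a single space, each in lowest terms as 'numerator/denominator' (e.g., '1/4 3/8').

Step 1: interval [0/1, 1/1), width = 1/1 - 0/1 = 1/1
  'd': [0/1 + 1/1*0/1, 0/1 + 1/1*2/5) = [0/1, 2/5)
  'b': [0/1 + 1/1*2/5, 0/1 + 1/1*3/5) = [2/5, 3/5)
  'a': [0/1 + 1/1*3/5, 0/1 + 1/1*4/5) = [3/5, 4/5)
  'c': [0/1 + 1/1*4/5, 0/1 + 1/1*1/1) = [4/5, 1/1) <- contains code 9/10
  emit 'c', narrow to [4/5, 1/1)

Answer: 4/5 1/1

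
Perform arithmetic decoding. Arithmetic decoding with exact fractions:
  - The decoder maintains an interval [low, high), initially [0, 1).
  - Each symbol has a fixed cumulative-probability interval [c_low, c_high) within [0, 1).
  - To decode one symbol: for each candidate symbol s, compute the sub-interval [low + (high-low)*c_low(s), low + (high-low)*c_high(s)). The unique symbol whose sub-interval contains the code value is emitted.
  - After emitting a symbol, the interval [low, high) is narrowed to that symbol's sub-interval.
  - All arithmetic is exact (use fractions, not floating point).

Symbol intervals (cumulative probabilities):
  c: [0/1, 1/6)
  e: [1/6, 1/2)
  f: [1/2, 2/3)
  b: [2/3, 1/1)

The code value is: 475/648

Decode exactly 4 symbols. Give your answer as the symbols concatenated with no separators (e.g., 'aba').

Step 1: interval [0/1, 1/1), width = 1/1 - 0/1 = 1/1
  'c': [0/1 + 1/1*0/1, 0/1 + 1/1*1/6) = [0/1, 1/6)
  'e': [0/1 + 1/1*1/6, 0/1 + 1/1*1/2) = [1/6, 1/2)
  'f': [0/1 + 1/1*1/2, 0/1 + 1/1*2/3) = [1/2, 2/3)
  'b': [0/1 + 1/1*2/3, 0/1 + 1/1*1/1) = [2/3, 1/1) <- contains code 475/648
  emit 'b', narrow to [2/3, 1/1)
Step 2: interval [2/3, 1/1), width = 1/1 - 2/3 = 1/3
  'c': [2/3 + 1/3*0/1, 2/3 + 1/3*1/6) = [2/3, 13/18)
  'e': [2/3 + 1/3*1/6, 2/3 + 1/3*1/2) = [13/18, 5/6) <- contains code 475/648
  'f': [2/3 + 1/3*1/2, 2/3 + 1/3*2/3) = [5/6, 8/9)
  'b': [2/3 + 1/3*2/3, 2/3 + 1/3*1/1) = [8/9, 1/1)
  emit 'e', narrow to [13/18, 5/6)
Step 3: interval [13/18, 5/6), width = 5/6 - 13/18 = 1/9
  'c': [13/18 + 1/9*0/1, 13/18 + 1/9*1/6) = [13/18, 20/27) <- contains code 475/648
  'e': [13/18 + 1/9*1/6, 13/18 + 1/9*1/2) = [20/27, 7/9)
  'f': [13/18 + 1/9*1/2, 13/18 + 1/9*2/3) = [7/9, 43/54)
  'b': [13/18 + 1/9*2/3, 13/18 + 1/9*1/1) = [43/54, 5/6)
  emit 'c', narrow to [13/18, 20/27)
Step 4: interval [13/18, 20/27), width = 20/27 - 13/18 = 1/54
  'c': [13/18 + 1/54*0/1, 13/18 + 1/54*1/6) = [13/18, 235/324)
  'e': [13/18 + 1/54*1/6, 13/18 + 1/54*1/2) = [235/324, 79/108)
  'f': [13/18 + 1/54*1/2, 13/18 + 1/54*2/3) = [79/108, 119/162) <- contains code 475/648
  'b': [13/18 + 1/54*2/3, 13/18 + 1/54*1/1) = [119/162, 20/27)
  emit 'f', narrow to [79/108, 119/162)

Answer: becf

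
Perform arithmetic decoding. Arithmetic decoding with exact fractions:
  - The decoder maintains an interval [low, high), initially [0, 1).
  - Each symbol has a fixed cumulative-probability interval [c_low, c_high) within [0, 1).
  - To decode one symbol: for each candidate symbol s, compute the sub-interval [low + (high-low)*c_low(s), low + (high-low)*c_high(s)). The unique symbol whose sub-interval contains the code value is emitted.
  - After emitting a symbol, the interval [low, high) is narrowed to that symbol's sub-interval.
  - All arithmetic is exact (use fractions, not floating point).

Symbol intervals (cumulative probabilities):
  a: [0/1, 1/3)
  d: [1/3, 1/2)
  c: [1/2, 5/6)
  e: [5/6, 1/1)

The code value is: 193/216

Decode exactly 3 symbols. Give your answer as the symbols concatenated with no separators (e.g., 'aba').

Step 1: interval [0/1, 1/1), width = 1/1 - 0/1 = 1/1
  'a': [0/1 + 1/1*0/1, 0/1 + 1/1*1/3) = [0/1, 1/3)
  'd': [0/1 + 1/1*1/3, 0/1 + 1/1*1/2) = [1/3, 1/2)
  'c': [0/1 + 1/1*1/2, 0/1 + 1/1*5/6) = [1/2, 5/6)
  'e': [0/1 + 1/1*5/6, 0/1 + 1/1*1/1) = [5/6, 1/1) <- contains code 193/216
  emit 'e', narrow to [5/6, 1/1)
Step 2: interval [5/6, 1/1), width = 1/1 - 5/6 = 1/6
  'a': [5/6 + 1/6*0/1, 5/6 + 1/6*1/3) = [5/6, 8/9)
  'd': [5/6 + 1/6*1/3, 5/6 + 1/6*1/2) = [8/9, 11/12) <- contains code 193/216
  'c': [5/6 + 1/6*1/2, 5/6 + 1/6*5/6) = [11/12, 35/36)
  'e': [5/6 + 1/6*5/6, 5/6 + 1/6*1/1) = [35/36, 1/1)
  emit 'd', narrow to [8/9, 11/12)
Step 3: interval [8/9, 11/12), width = 11/12 - 8/9 = 1/36
  'a': [8/9 + 1/36*0/1, 8/9 + 1/36*1/3) = [8/9, 97/108) <- contains code 193/216
  'd': [8/9 + 1/36*1/3, 8/9 + 1/36*1/2) = [97/108, 65/72)
  'c': [8/9 + 1/36*1/2, 8/9 + 1/36*5/6) = [65/72, 197/216)
  'e': [8/9 + 1/36*5/6, 8/9 + 1/36*1/1) = [197/216, 11/12)
  emit 'a', narrow to [8/9, 97/108)

Answer: eda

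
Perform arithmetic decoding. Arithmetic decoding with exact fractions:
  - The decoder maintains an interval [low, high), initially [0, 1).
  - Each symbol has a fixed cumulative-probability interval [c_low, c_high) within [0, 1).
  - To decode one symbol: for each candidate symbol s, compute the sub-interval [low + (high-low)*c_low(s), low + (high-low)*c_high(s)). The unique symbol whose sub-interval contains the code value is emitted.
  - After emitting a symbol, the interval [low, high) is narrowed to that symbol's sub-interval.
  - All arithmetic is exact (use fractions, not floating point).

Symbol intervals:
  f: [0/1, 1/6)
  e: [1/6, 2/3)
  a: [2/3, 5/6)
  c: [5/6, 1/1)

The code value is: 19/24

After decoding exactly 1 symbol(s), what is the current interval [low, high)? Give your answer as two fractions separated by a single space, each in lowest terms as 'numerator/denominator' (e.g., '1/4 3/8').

Answer: 2/3 5/6

Derivation:
Step 1: interval [0/1, 1/1), width = 1/1 - 0/1 = 1/1
  'f': [0/1 + 1/1*0/1, 0/1 + 1/1*1/6) = [0/1, 1/6)
  'e': [0/1 + 1/1*1/6, 0/1 + 1/1*2/3) = [1/6, 2/3)
  'a': [0/1 + 1/1*2/3, 0/1 + 1/1*5/6) = [2/3, 5/6) <- contains code 19/24
  'c': [0/1 + 1/1*5/6, 0/1 + 1/1*1/1) = [5/6, 1/1)
  emit 'a', narrow to [2/3, 5/6)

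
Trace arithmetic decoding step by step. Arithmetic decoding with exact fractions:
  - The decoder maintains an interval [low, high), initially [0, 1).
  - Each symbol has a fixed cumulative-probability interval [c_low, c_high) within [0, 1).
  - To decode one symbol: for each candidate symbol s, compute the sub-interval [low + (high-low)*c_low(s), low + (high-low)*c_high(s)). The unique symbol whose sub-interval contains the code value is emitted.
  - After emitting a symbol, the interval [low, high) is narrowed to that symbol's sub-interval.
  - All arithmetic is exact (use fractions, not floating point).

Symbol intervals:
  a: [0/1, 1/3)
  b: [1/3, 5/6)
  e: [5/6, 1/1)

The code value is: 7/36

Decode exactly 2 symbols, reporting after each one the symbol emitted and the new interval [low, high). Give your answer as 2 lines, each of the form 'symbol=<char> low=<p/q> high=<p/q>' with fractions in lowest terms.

Answer: symbol=a low=0/1 high=1/3
symbol=b low=1/9 high=5/18

Derivation:
Step 1: interval [0/1, 1/1), width = 1/1 - 0/1 = 1/1
  'a': [0/1 + 1/1*0/1, 0/1 + 1/1*1/3) = [0/1, 1/3) <- contains code 7/36
  'b': [0/1 + 1/1*1/3, 0/1 + 1/1*5/6) = [1/3, 5/6)
  'e': [0/1 + 1/1*5/6, 0/1 + 1/1*1/1) = [5/6, 1/1)
  emit 'a', narrow to [0/1, 1/3)
Step 2: interval [0/1, 1/3), width = 1/3 - 0/1 = 1/3
  'a': [0/1 + 1/3*0/1, 0/1 + 1/3*1/3) = [0/1, 1/9)
  'b': [0/1 + 1/3*1/3, 0/1 + 1/3*5/6) = [1/9, 5/18) <- contains code 7/36
  'e': [0/1 + 1/3*5/6, 0/1 + 1/3*1/1) = [5/18, 1/3)
  emit 'b', narrow to [1/9, 5/18)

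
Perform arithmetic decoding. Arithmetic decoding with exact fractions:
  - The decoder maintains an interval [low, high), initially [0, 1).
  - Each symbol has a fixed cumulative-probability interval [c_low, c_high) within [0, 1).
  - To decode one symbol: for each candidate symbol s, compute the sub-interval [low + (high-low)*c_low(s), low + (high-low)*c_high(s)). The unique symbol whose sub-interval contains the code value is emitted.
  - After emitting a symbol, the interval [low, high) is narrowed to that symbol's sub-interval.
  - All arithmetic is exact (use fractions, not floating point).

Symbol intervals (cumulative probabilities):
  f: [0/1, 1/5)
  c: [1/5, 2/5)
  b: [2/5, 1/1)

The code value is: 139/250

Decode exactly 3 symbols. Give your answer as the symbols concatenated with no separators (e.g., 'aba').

Answer: bcc

Derivation:
Step 1: interval [0/1, 1/1), width = 1/1 - 0/1 = 1/1
  'f': [0/1 + 1/1*0/1, 0/1 + 1/1*1/5) = [0/1, 1/5)
  'c': [0/1 + 1/1*1/5, 0/1 + 1/1*2/5) = [1/5, 2/5)
  'b': [0/1 + 1/1*2/5, 0/1 + 1/1*1/1) = [2/5, 1/1) <- contains code 139/250
  emit 'b', narrow to [2/5, 1/1)
Step 2: interval [2/5, 1/1), width = 1/1 - 2/5 = 3/5
  'f': [2/5 + 3/5*0/1, 2/5 + 3/5*1/5) = [2/5, 13/25)
  'c': [2/5 + 3/5*1/5, 2/5 + 3/5*2/5) = [13/25, 16/25) <- contains code 139/250
  'b': [2/5 + 3/5*2/5, 2/5 + 3/5*1/1) = [16/25, 1/1)
  emit 'c', narrow to [13/25, 16/25)
Step 3: interval [13/25, 16/25), width = 16/25 - 13/25 = 3/25
  'f': [13/25 + 3/25*0/1, 13/25 + 3/25*1/5) = [13/25, 68/125)
  'c': [13/25 + 3/25*1/5, 13/25 + 3/25*2/5) = [68/125, 71/125) <- contains code 139/250
  'b': [13/25 + 3/25*2/5, 13/25 + 3/25*1/1) = [71/125, 16/25)
  emit 'c', narrow to [68/125, 71/125)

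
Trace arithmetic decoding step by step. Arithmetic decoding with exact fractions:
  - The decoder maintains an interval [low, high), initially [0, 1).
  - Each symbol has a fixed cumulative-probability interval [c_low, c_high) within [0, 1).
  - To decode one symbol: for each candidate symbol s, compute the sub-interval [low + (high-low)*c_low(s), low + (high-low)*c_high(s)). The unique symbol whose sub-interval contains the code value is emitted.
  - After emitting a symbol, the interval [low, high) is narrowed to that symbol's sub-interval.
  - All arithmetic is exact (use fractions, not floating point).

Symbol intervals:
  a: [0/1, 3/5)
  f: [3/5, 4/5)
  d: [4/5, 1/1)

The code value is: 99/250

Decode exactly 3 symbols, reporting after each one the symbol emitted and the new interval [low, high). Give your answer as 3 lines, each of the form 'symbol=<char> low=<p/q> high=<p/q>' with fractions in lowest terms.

Step 1: interval [0/1, 1/1), width = 1/1 - 0/1 = 1/1
  'a': [0/1 + 1/1*0/1, 0/1 + 1/1*3/5) = [0/1, 3/5) <- contains code 99/250
  'f': [0/1 + 1/1*3/5, 0/1 + 1/1*4/5) = [3/5, 4/5)
  'd': [0/1 + 1/1*4/5, 0/1 + 1/1*1/1) = [4/5, 1/1)
  emit 'a', narrow to [0/1, 3/5)
Step 2: interval [0/1, 3/5), width = 3/5 - 0/1 = 3/5
  'a': [0/1 + 3/5*0/1, 0/1 + 3/5*3/5) = [0/1, 9/25)
  'f': [0/1 + 3/5*3/5, 0/1 + 3/5*4/5) = [9/25, 12/25) <- contains code 99/250
  'd': [0/1 + 3/5*4/5, 0/1 + 3/5*1/1) = [12/25, 3/5)
  emit 'f', narrow to [9/25, 12/25)
Step 3: interval [9/25, 12/25), width = 12/25 - 9/25 = 3/25
  'a': [9/25 + 3/25*0/1, 9/25 + 3/25*3/5) = [9/25, 54/125) <- contains code 99/250
  'f': [9/25 + 3/25*3/5, 9/25 + 3/25*4/5) = [54/125, 57/125)
  'd': [9/25 + 3/25*4/5, 9/25 + 3/25*1/1) = [57/125, 12/25)
  emit 'a', narrow to [9/25, 54/125)

Answer: symbol=a low=0/1 high=3/5
symbol=f low=9/25 high=12/25
symbol=a low=9/25 high=54/125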